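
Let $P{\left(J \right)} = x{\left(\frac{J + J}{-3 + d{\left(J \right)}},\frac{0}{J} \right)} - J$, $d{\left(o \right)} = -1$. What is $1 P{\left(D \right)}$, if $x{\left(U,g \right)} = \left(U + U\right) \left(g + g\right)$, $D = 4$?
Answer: $-4$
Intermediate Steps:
$x{\left(U,g \right)} = 4 U g$ ($x{\left(U,g \right)} = 2 U 2 g = 4 U g$)
$P{\left(J \right)} = - J$ ($P{\left(J \right)} = 4 \frac{J + J}{-3 - 1} \frac{0}{J} - J = 4 \frac{2 J}{-4} \cdot 0 - J = 4 \cdot 2 J \left(- \frac{1}{4}\right) 0 - J = 4 \left(- \frac{J}{2}\right) 0 - J = 0 - J = - J$)
$1 P{\left(D \right)} = 1 \left(\left(-1\right) 4\right) = 1 \left(-4\right) = -4$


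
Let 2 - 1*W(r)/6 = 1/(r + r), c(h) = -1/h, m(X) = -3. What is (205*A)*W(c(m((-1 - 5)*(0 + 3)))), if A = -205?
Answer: -126075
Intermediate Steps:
W(r) = 12 - 3/r (W(r) = 12 - 6/(r + r) = 12 - 6*1/(2*r) = 12 - 3/r)
(205*A)*W(c(m((-1 - 5)*(0 + 3)))) = (205*(-205))*(12 - 3/((-1/(-3)))) = -42025*(12 - 3/((-1*(-⅓)))) = -42025*(12 - 3/⅓) = -42025*(12 - 3*3) = -42025*(12 - 9) = -42025*3 = -126075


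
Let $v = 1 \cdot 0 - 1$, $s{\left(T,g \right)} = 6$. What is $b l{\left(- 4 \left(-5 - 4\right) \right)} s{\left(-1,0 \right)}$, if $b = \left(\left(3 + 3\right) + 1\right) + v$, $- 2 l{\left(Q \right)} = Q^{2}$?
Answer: $-23328$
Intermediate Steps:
$v = -1$ ($v = 0 - 1 = -1$)
$l{\left(Q \right)} = - \frac{Q^{2}}{2}$
$b = 6$ ($b = \left(\left(3 + 3\right) + 1\right) - 1 = \left(6 + 1\right) - 1 = 7 - 1 = 6$)
$b l{\left(- 4 \left(-5 - 4\right) \right)} s{\left(-1,0 \right)} = 6 \left(- \frac{\left(- 4 \left(-5 - 4\right)\right)^{2}}{2}\right) 6 = 6 \left(- \frac{\left(\left(-4\right) \left(-9\right)\right)^{2}}{2}\right) 6 = 6 \left(- \frac{36^{2}}{2}\right) 6 = 6 \left(\left(- \frac{1}{2}\right) 1296\right) 6 = 6 \left(-648\right) 6 = \left(-3888\right) 6 = -23328$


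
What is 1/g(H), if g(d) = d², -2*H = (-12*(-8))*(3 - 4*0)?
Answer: 1/20736 ≈ 4.8225e-5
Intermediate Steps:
H = -144 (H = -(-12*(-8))*(3 - 4*0)/2 = -48*(3 + 0) = -48*3 = -½*288 = -144)
1/g(H) = 1/((-144)²) = 1/20736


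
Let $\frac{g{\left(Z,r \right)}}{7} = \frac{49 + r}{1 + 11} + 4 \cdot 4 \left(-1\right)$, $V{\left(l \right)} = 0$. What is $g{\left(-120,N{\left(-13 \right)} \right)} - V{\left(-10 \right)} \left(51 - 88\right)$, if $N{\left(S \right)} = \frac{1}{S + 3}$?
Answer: $- \frac{3339}{40} \approx -83.475$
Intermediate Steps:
$N{\left(S \right)} = \frac{1}{3 + S}$
$g{\left(Z,r \right)} = - \frac{1001}{12} + \frac{7 r}{12}$ ($g{\left(Z,r \right)} = 7 \left(\frac{49 + r}{1 + 11} + 4 \cdot 4 \left(-1\right)\right) = 7 \left(\frac{49 + r}{12} + 16 \left(-1\right)\right) = 7 \left(\left(49 + r\right) \frac{1}{12} - 16\right) = 7 \left(\left(\frac{49}{12} + \frac{r}{12}\right) - 16\right) = 7 \left(- \frac{143}{12} + \frac{r}{12}\right) = - \frac{1001}{12} + \frac{7 r}{12}$)
$g{\left(-120,N{\left(-13 \right)} \right)} - V{\left(-10 \right)} \left(51 - 88\right) = \left(- \frac{1001}{12} + \frac{7}{12 \left(3 - 13\right)}\right) - 0 \left(51 - 88\right) = \left(- \frac{1001}{12} + \frac{7}{12 \left(-10\right)}\right) - 0 \left(-37\right) = \left(- \frac{1001}{12} + \frac{7}{12} \left(- \frac{1}{10}\right)\right) - 0 = \left(- \frac{1001}{12} - \frac{7}{120}\right) + 0 = - \frac{3339}{40} + 0 = - \frac{3339}{40}$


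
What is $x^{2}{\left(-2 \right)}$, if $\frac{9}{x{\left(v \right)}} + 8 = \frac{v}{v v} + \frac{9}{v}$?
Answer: $\frac{81}{169} \approx 0.47929$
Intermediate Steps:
$x{\left(v \right)} = \frac{9}{-8 + \frac{10}{v}}$ ($x{\left(v \right)} = \frac{9}{-8 + \left(\frac{v}{v v} + \frac{9}{v}\right)} = \frac{9}{-8 + \left(\frac{v}{v^{2}} + \frac{9}{v}\right)} = \frac{9}{-8 + \left(\frac{1}{v} + \frac{9}{v}\right)} = \frac{9}{-8 + \frac{10}{v}}$)
$x^{2}{\left(-2 \right)} = \left(\left(-9\right) \left(-2\right) \frac{1}{-10 + 8 \left(-2\right)}\right)^{2} = \left(\left(-9\right) \left(-2\right) \frac{1}{-10 - 16}\right)^{2} = \left(\left(-9\right) \left(-2\right) \frac{1}{-26}\right)^{2} = \left(\left(-9\right) \left(-2\right) \left(- \frac{1}{26}\right)\right)^{2} = \left(- \frac{9}{13}\right)^{2} = \frac{81}{169}$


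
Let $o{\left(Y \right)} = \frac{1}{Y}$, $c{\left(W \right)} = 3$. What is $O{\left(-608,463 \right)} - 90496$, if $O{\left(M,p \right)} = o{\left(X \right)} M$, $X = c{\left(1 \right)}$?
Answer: $- \frac{272096}{3} \approx -90699.0$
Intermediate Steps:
$X = 3$
$O{\left(M,p \right)} = \frac{M}{3}$
$O{\left(-608,463 \right)} - 90496 = \frac{1}{3} \left(-608\right) - 90496 = - \frac{608}{3} - 90496 = - \frac{272096}{3}$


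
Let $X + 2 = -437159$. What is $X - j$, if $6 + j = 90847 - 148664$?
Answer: $-379338$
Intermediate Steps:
$X = -437161$ ($X = -2 - 437159 = -437161$)
$j = -57823$ ($j = -6 + \left(90847 - 148664\right) = -6 - 57817 = -57823$)
$X - j = -437161 - -57823 = -437161 + 57823 = -379338$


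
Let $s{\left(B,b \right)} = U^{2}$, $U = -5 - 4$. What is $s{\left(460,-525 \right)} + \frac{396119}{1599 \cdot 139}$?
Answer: $\frac{18399260}{222261} \approx 82.782$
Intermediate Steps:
$U = -9$
$s{\left(B,b \right)} = 81$ ($s{\left(B,b \right)} = \left(-9\right)^{2} = 81$)
$s{\left(460,-525 \right)} + \frac{396119}{1599 \cdot 139} = 81 + \frac{396119}{1599 \cdot 139} = 81 + \frac{396119}{222261} = \frac{18399260}{222261}$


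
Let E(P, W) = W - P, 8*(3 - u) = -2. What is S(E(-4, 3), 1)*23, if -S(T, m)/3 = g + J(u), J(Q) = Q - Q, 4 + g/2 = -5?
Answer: 1242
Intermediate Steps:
u = 13/4 (u = 3 - 1/8*(-2) = 3 + 1/4 = 13/4 ≈ 3.2500)
g = -18 (g = -8 + 2*(-5) = -8 - 10 = -18)
J(Q) = 0
S(T, m) = 54 (S(T, m) = -3*(-18 + 0) = -3*(-18) = 54)
S(E(-4, 3), 1)*23 = 54*23 = 1242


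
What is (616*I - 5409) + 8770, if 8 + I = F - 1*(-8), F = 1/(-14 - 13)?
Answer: 90131/27 ≈ 3338.2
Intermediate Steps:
F = -1/27 (F = 1/(-27) = -1/27 ≈ -0.037037)
I = -1/27 (I = -8 + (-1/27 - 1*(-8)) = -8 + (-1/27 + 8) = -8 + 215/27 = -1/27 ≈ -0.037037)
(616*I - 5409) + 8770 = (616*(-1/27) - 5409) + 8770 = (-616/27 - 5409) + 8770 = -146659/27 + 8770 = 90131/27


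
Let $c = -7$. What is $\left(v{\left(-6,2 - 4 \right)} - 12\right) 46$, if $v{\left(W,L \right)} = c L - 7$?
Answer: $-230$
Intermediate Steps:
$v{\left(W,L \right)} = -7 - 7 L$ ($v{\left(W,L \right)} = - 7 L - 7 = -7 - 7 L$)
$\left(v{\left(-6,2 - 4 \right)} - 12\right) 46 = \left(\left(-7 - 7 \left(2 - 4\right)\right) - 12\right) 46 = \left(\left(-7 - -14\right) - 12\right) 46 = \left(\left(-7 + 14\right) - 12\right) 46 = \left(7 - 12\right) 46 = \left(-5\right) 46 = -230$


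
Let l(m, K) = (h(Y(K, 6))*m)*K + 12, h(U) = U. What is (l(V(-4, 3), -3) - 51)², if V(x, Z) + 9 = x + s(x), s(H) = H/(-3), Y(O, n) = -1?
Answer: 5476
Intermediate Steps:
s(H) = -H/3 (s(H) = H*(-⅓) = -H/3)
V(x, Z) = -9 + 2*x/3 (V(x, Z) = -9 + (x - x/3) = -9 + 2*x/3)
l(m, K) = 12 - K*m (l(m, K) = (-m)*K + 12 = -K*m + 12 = 12 - K*m)
(l(V(-4, 3), -3) - 51)² = ((12 - 1*(-3)*(-9 + (⅔)*(-4))) - 51)² = ((12 - 1*(-3)*(-9 - 8/3)) - 51)² = ((12 - 1*(-3)*(-35/3)) - 51)² = ((12 - 35) - 51)² = (-23 - 51)² = (-74)² = 5476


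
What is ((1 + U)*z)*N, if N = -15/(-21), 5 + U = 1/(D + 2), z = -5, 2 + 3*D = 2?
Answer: 25/2 ≈ 12.500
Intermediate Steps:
D = 0 (D = -⅔ + (⅓)*2 = -⅔ + ⅔ = 0)
U = -9/2 (U = -5 + 1/(0 + 2) = -5 + 1/2 = -5 + ½ = -9/2 ≈ -4.5000)
N = 5/7 (N = -15*(-1/21) = 5/7 ≈ 0.71429)
((1 + U)*z)*N = ((1 - 9/2)*(-5))*(5/7) = -7/2*(-5)*(5/7) = (35/2)*(5/7) = 25/2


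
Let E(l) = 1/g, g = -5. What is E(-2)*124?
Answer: -124/5 ≈ -24.800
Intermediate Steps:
E(l) = -⅕ (E(l) = 1/(-5) = -⅕)
E(-2)*124 = -⅕*124 = -124/5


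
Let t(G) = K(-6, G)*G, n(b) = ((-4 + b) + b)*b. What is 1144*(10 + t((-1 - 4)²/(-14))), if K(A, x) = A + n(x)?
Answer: -1345630/343 ≈ -3923.1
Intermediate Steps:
n(b) = b*(-4 + 2*b) (n(b) = (-4 + 2*b)*b = b*(-4 + 2*b))
K(A, x) = A + 2*x*(-2 + x)
t(G) = G*(-6 + 2*G*(-2 + G)) (t(G) = (-6 + 2*G*(-2 + G))*G = G*(-6 + 2*G*(-2 + G)))
1144*(10 + t((-1 - 4)²/(-14))) = 1144*(10 + 2*((-1 - 4)²/(-14))*(-3 + ((-1 - 4)²/(-14))*(-2 + (-1 - 4)²/(-14)))) = 1144*(10 + 2*((-5)²*(-1/14))*(-3 + ((-5)²*(-1/14))*(-2 + (-5)²*(-1/14)))) = 1144*(10 + 2*(25*(-1/14))*(-3 + (25*(-1/14))*(-2 + 25*(-1/14)))) = 1144*(10 + 2*(-25/14)*(-3 - 25*(-2 - 25/14)/14)) = 1144*(10 + 2*(-25/14)*(-3 - 25/14*(-53/14))) = 1144*(10 + 2*(-25/14)*(-3 + 1325/196)) = 1144*(10 + 2*(-25/14)*(737/196)) = 1144*(10 - 18425/1372) = 1144*(-4705/1372) = -1345630/343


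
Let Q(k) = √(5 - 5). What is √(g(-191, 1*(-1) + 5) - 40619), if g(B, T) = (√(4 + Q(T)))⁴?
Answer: I*√40603 ≈ 201.5*I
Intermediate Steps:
Q(k) = 0 (Q(k) = √0 = 0)
g(B, T) = 16 (g(B, T) = (√(4 + 0))⁴ = (√4)⁴ = 2⁴ = 16)
√(g(-191, 1*(-1) + 5) - 40619) = √(16 - 40619) = √(-40603) = I*√40603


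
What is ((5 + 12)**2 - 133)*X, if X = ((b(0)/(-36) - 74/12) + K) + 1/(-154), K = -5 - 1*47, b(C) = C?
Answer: -698776/77 ≈ -9075.0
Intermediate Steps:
K = -52 (K = -5 - 47 = -52)
X = -13438/231 (X = ((0/(-36) - 74/12) - 52) + 1/(-154) = ((0*(-1/36) - 74*1/12) - 52) - 1/154 = ((0 - 37/6) - 52) - 1/154 = (-37/6 - 52) - 1/154 = -349/6 - 1/154 = -13438/231 ≈ -58.173)
((5 + 12)**2 - 133)*X = ((5 + 12)**2 - 133)*(-13438/231) = (17**2 - 133)*(-13438/231) = (289 - 133)*(-13438/231) = 156*(-13438/231) = -698776/77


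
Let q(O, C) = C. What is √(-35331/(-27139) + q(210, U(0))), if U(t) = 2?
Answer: √2431898651/27139 ≈ 1.8171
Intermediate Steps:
√(-35331/(-27139) + q(210, U(0))) = √(-35331/(-27139) + 2) = √(-35331*(-1/27139) + 2) = √(35331/27139 + 2) = √(89609/27139) = √2431898651/27139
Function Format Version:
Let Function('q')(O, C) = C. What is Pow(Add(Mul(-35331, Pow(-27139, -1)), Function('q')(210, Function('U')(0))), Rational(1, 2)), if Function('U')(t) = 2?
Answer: Mul(Rational(1, 27139), Pow(2431898651, Rational(1, 2))) ≈ 1.8171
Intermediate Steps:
Pow(Add(Mul(-35331, Pow(-27139, -1)), Function('q')(210, Function('U')(0))), Rational(1, 2)) = Pow(Add(Mul(-35331, Pow(-27139, -1)), 2), Rational(1, 2)) = Pow(Add(Mul(-35331, Rational(-1, 27139)), 2), Rational(1, 2)) = Pow(Add(Rational(35331, 27139), 2), Rational(1, 2)) = Pow(Rational(89609, 27139), Rational(1, 2)) = Mul(Rational(1, 27139), Pow(2431898651, Rational(1, 2)))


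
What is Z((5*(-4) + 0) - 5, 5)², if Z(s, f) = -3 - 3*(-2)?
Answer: 9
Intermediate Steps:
Z(s, f) = 3 (Z(s, f) = -3 + 6 = 3)
Z((5*(-4) + 0) - 5, 5)² = 3² = 9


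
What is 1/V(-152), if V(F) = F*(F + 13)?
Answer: 1/21128 ≈ 4.7331e-5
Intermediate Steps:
V(F) = F*(13 + F)
1/V(-152) = 1/(-152*(13 - 152)) = 1/(-152*(-139)) = 1/21128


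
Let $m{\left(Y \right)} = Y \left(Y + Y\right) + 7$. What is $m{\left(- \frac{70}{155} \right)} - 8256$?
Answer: $- \frac{7926897}{961} \approx -8248.6$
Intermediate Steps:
$m{\left(Y \right)} = 7 + 2 Y^{2}$ ($m{\left(Y \right)} = Y 2 Y + 7 = 2 Y^{2} + 7 = 7 + 2 Y^{2}$)
$m{\left(- \frac{70}{155} \right)} - 8256 = \left(7 + 2 \left(- \frac{70}{155}\right)^{2}\right) - 8256 = \left(7 + 2 \left(\left(-70\right) \frac{1}{155}\right)^{2}\right) - 8256 = \left(7 + 2 \left(- \frac{14}{31}\right)^{2}\right) - 8256 = \left(7 + 2 \cdot \frac{196}{961}\right) - 8256 = \left(7 + \frac{392}{961}\right) - 8256 = \frac{7119}{961} - 8256 = - \frac{7926897}{961}$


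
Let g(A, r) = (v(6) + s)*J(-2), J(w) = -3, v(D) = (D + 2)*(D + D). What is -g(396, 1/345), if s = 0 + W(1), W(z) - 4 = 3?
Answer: 309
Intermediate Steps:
W(z) = 7 (W(z) = 4 + 3 = 7)
v(D) = 2*D*(2 + D) (v(D) = (2 + D)*(2*D) = 2*D*(2 + D))
s = 7 (s = 0 + 7 = 7)
g(A, r) = -309 (g(A, r) = (2*6*(2 + 6) + 7)*(-3) = (2*6*8 + 7)*(-3) = (96 + 7)*(-3) = 103*(-3) = -309)
-g(396, 1/345) = -1*(-309) = 309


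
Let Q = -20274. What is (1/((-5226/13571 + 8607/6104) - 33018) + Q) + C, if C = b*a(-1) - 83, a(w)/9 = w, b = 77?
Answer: -57572588689977334/2735039838819 ≈ -21050.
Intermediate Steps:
a(w) = 9*w
C = -776 (C = 77*(9*(-1)) - 83 = 77*(-9) - 83 = -693 - 83 = -776)
(1/((-5226/13571 + 8607/6104) - 33018) + Q) + C = (1/((-5226/13571 + 8607/6104) - 33018) - 20274) - 776 = (1/(84906093/82837384 - 33018) - 20274) - 776 = (1/(-2735039838819/82837384) - 20274) - 776 = (-82837384/2735039838819 - 20274) - 776 = -55450197775053790/2735039838819 - 776 = -57572588689977334/2735039838819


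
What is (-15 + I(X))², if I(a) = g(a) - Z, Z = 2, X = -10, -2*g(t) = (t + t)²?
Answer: 47089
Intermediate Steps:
g(t) = -2*t² (g(t) = -(t + t)²/2 = -4*t²/2 = -2*t²)
I(a) = -2 - 2*a² (I(a) = -2*a² - 1*2 = -2*a² - 2 = -2 - 2*a²)
(-15 + I(X))² = (-15 + (-2 - 2*(-10)²))² = (-15 + (-2 - 2*100))² = (-15 + (-2 - 200))² = (-15 - 202)² = (-217)² = 47089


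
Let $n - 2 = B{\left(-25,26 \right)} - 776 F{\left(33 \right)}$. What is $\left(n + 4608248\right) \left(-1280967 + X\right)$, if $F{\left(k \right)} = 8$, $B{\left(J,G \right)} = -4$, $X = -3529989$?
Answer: $-22140202328328$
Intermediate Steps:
$n = -6210$ ($n = 2 - 6212 = -6210$)
$\left(n + 4608248\right) \left(-1280967 + X\right) = \left(-6210 + 4608248\right) \left(-1280967 - 3529989\right) = 4602038 \left(-4810956\right) = -22140202328328$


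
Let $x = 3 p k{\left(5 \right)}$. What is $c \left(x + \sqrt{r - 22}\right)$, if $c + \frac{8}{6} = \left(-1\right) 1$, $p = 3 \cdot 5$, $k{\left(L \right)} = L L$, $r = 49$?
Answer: $-2625 - 7 \sqrt{3} \approx -2637.1$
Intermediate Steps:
$k{\left(L \right)} = L^{2}$
$p = 15$
$c = - \frac{7}{3}$ ($c = - \frac{4}{3} - 1 = - \frac{7}{3} \approx -2.3333$)
$x = 1125$ ($x = 3 \cdot 15 \cdot 5^{2} = 45 \cdot 25 = 1125$)
$c \left(x + \sqrt{r - 22}\right) = - \frac{7 \left(1125 + \sqrt{49 - 22}\right)}{3} = - \frac{7 \left(1125 + \sqrt{27}\right)}{3} = - \frac{7 \left(1125 + 3 \sqrt{3}\right)}{3} = -2625 - 7 \sqrt{3}$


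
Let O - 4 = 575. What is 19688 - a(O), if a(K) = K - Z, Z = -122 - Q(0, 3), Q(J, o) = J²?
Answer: 18987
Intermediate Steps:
O = 579 (O = 4 + 575 = 579)
Z = -122 (Z = -122 - 1*0² = -122 - 1*0 = -122 + 0 = -122)
a(K) = 122 + K (a(K) = K - 1*(-122) = K + 122 = 122 + K)
19688 - a(O) = 19688 - (122 + 579) = 19688 - 1*701 = 19688 - 701 = 18987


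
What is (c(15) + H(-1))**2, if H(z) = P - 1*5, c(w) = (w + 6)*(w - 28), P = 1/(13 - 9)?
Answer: 1234321/16 ≈ 77145.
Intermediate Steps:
P = 1/4 ≈ 0.25000
c(w) = (-28 + w)*(6 + w) (c(w) = (6 + w)*(-28 + w) = (-28 + w)*(6 + w))
H(z) = -19/4 (H(z) = 1/4 - 1*5 = 1/4 - 5 = -19/4)
(c(15) + H(-1))**2 = ((-168 + 15**2 - 22*15) - 19/4)**2 = ((-168 + 225 - 330) - 19/4)**2 = (-273 - 19/4)**2 = (-1111/4)**2 = 1234321/16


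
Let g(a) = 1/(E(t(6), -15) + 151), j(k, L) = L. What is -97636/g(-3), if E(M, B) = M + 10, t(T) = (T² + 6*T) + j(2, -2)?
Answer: -22553916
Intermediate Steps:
t(T) = -2 + T² + 6*T (t(T) = (T² + 6*T) - 2 = -2 + T² + 6*T)
E(M, B) = 10 + M
g(a) = 1/231 (g(a) = 1/((10 + (-2 + 6² + 6*6)) + 151) = 1/((10 + (-2 + 36 + 36)) + 151) = 1/((10 + 70) + 151) = 1/(80 + 151) = 1/231)
-97636/g(-3) = -97636/1/231 = -97636*231 = -22553916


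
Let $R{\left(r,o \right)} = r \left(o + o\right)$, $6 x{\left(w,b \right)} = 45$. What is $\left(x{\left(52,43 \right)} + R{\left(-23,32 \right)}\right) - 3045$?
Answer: $- \frac{9019}{2} \approx -4509.5$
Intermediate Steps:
$x{\left(w,b \right)} = \frac{15}{2}$ ($x{\left(w,b \right)} = \frac{1}{6} \cdot 45 = \frac{15}{2}$)
$R{\left(r,o \right)} = 2 o r$ ($R{\left(r,o \right)} = r 2 o = 2 o r$)
$\left(x{\left(52,43 \right)} + R{\left(-23,32 \right)}\right) - 3045 = \left(\frac{15}{2} + 2 \cdot 32 \left(-23\right)\right) - 3045 = \left(\frac{15}{2} - 1472\right) - 3045 = - \frac{2929}{2} - 3045 = - \frac{9019}{2}$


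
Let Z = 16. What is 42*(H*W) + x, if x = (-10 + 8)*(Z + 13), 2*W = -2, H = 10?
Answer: -478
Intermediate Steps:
W = -1 (W = (1/2)*(-2) = -1)
x = -58 (x = (-10 + 8)*(16 + 13) = -2*29 = -58)
42*(H*W) + x = 42*(10*(-1)) - 58 = 42*(-10) - 58 = -420 - 58 = -478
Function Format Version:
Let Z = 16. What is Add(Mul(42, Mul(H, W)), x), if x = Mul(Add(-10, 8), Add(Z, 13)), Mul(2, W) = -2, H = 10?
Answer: -478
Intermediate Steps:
W = -1 (W = Mul(Rational(1, 2), -2) = -1)
x = -58 (x = Mul(Add(-10, 8), Add(16, 13)) = Mul(-2, 29) = -58)
Add(Mul(42, Mul(H, W)), x) = Add(Mul(42, Mul(10, -1)), -58) = Add(Mul(42, -10), -58) = Add(-420, -58) = -478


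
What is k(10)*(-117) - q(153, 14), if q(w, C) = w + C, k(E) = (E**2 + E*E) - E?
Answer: -22397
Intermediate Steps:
k(E) = -E + 2*E**2 (k(E) = (E**2 + E**2) - E = 2*E**2 - E = -E + 2*E**2)
q(w, C) = C + w
k(10)*(-117) - q(153, 14) = (10*(-1 + 2*10))*(-117) - (14 + 153) = (10*(-1 + 20))*(-117) - 1*167 = (10*19)*(-117) - 167 = 190*(-117) - 167 = -22230 - 167 = -22397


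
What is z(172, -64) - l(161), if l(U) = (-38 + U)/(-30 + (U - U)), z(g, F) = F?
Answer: -599/10 ≈ -59.900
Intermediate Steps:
l(U) = 19/15 - U/30 (l(U) = (-38 + U)/(-30 + 0) = (-38 + U)/(-30) = (-38 + U)*(-1/30) = 19/15 - U/30)
z(172, -64) - l(161) = -64 - (19/15 - 1/30*161) = -64 - (19/15 - 161/30) = -64 - 1*(-41/10) = -64 + 41/10 = -599/10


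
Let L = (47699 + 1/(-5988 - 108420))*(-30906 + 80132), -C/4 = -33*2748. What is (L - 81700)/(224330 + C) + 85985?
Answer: 3021905370297323/33582523464 ≈ 89985.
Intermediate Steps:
C = 362736 (C = -(-132)*2748 = -4*(-90684) = 362736)
L = 134316763812083/57204 (L = (47699 + 1/(-114408))*49226 = (47699 - 1/114408)*49226 = (5457147191/114408)*49226 = 134316763812083/57204 ≈ 2.3480e+9)
(L - 81700)/(224330 + C) + 85985 = (134316763812083/57204 - 81700)/(224330 + 362736) + 85985 = (134312090245283/57204)/587066 + 85985 = (134312090245283/57204)*(1/587066) + 85985 = 134312090245283/33582523464 + 85985 = 3021905370297323/33582523464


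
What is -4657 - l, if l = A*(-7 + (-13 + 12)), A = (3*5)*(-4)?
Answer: -5137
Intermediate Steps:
A = -60 (A = 15*(-4) = -60)
l = 480 (l = -60*(-7 + (-13 + 12)) = -60*(-7 - 1) = -60*(-8) = 480)
-4657 - l = -4657 - 1*480 = -4657 - 480 = -5137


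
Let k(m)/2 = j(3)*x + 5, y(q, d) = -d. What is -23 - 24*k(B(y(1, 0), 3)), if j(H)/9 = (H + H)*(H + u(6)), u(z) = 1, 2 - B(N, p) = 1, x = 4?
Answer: -41735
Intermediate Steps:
B(N, p) = 1 (B(N, p) = 2 - 1*1 = 2 - 1 = 1)
j(H) = 18*H*(1 + H) (j(H) = 9*((H + H)*(H + 1)) = 9*((2*H)*(1 + H)) = 9*(2*H*(1 + H)) = 18*H*(1 + H))
k(m) = 1738 (k(m) = 2*((18*3*(1 + 3))*4 + 5) = 2*((18*3*4)*4 + 5) = 2*(216*4 + 5) = 2*(864 + 5) = 2*869 = 1738)
-23 - 24*k(B(y(1, 0), 3)) = -23 - 24*1738 = -23 - 41712 = -41735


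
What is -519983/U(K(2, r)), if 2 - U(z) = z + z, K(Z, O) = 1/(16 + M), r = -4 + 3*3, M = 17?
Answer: -17159439/64 ≈ -2.6812e+5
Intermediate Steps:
r = 5 (r = -4 + 9 = 5)
K(Z, O) = 1/33 (K(Z, O) = 1/(16 + 17) = 1/33)
U(z) = 2 - 2*z (U(z) = 2 - (z + z) = 2 - 2*z)
-519983/U(K(2, r)) = -519983/(2 - 2*1/33) = -519983/(2 - 2/33) = -519983/64/33 = -519983*33/64 = -17159439/64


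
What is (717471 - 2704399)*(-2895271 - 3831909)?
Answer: 13366422303040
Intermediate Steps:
(717471 - 2704399)*(-2895271 - 3831909) = -1986928*(-6727180) = 13366422303040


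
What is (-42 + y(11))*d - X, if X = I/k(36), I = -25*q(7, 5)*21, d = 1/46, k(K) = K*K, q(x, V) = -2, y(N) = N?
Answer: -7373/4968 ≈ -1.4841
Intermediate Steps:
k(K) = K²
d = 1/46 ≈ 0.021739
I = 1050 (I = -25*(-2)*21 = 50*21 = 1050)
X = 175/216 (X = 1050/(36²) = 1050/1296 = 1050*(1/1296) = 175/216 ≈ 0.81019)
(-42 + y(11))*d - X = (-42 + 11)*(1/46) - 1*175/216 = -31*1/46 - 175/216 = -31/46 - 175/216 = -7373/4968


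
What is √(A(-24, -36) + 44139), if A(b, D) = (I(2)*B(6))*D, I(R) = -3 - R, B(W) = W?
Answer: √45219 ≈ 212.65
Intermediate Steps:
A(b, D) = -30*D (A(b, D) = ((-3 - 1*2)*6)*D = ((-3 - 2)*6)*D = (-5*6)*D = -30*D)
√(A(-24, -36) + 44139) = √(-30*(-36) + 44139) = √(1080 + 44139) = √45219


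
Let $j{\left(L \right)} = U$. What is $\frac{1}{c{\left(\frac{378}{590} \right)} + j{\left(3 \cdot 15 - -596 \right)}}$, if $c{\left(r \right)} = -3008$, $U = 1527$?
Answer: $- \frac{1}{1481} \approx -0.00067522$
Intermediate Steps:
$j{\left(L \right)} = 1527$
$\frac{1}{c{\left(\frac{378}{590} \right)} + j{\left(3 \cdot 15 - -596 \right)}} = \frac{1}{-3008 + 1527} = \frac{1}{-1481} = - \frac{1}{1481}$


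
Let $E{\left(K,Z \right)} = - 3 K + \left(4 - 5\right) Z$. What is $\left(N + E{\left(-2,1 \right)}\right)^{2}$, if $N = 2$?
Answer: $49$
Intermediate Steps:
$E{\left(K,Z \right)} = - Z - 3 K$ ($E{\left(K,Z \right)} = - 3 K + \left(4 - 5\right) Z = - 3 K - Z = - Z - 3 K$)
$\left(N + E{\left(-2,1 \right)}\right)^{2} = \left(2 - -5\right)^{2} = \left(2 + \left(-1 + 6\right)\right)^{2} = \left(2 + 5\right)^{2} = 7^{2} = 49$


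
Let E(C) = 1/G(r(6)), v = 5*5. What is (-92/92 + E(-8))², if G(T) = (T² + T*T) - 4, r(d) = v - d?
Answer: 514089/515524 ≈ 0.99722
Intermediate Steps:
v = 25
r(d) = 25 - d
G(T) = -4 + 2*T² (G(T) = (T² + T²) - 4 = 2*T² - 4 = -4 + 2*T²)
E(C) = 1/718 (E(C) = 1/(-4 + 2*(25 - 1*6)²) = 1/(-4 + 2*(25 - 6)²) = 1/(-4 + 2*19²) = 1/(-4 + 2*361) = 1/(-4 + 722) = 1/718)
(-92/92 + E(-8))² = (-92/92 + 1/718)² = (-92*1/92 + 1/718)² = (-1 + 1/718)² = (-717/718)² = 514089/515524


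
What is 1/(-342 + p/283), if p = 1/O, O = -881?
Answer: -249323/85268467 ≈ -0.0029240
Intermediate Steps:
p = -1/881 (p = 1/(-881) = -1/881 ≈ -0.0011351)
1/(-342 + p/283) = 1/(-342 - 1/881/283) = 1/(-342 - 1/881*1/283) = 1/(-342 - 1/249323) = 1/(-85268467/249323) = -249323/85268467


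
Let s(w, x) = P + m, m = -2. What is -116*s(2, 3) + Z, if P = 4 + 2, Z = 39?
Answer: -425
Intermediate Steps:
P = 6
s(w, x) = 4 (s(w, x) = 6 - 2 = 4)
-116*s(2, 3) + Z = -116*4 + 39 = -464 + 39 = -425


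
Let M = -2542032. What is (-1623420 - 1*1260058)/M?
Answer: 1441739/1271016 ≈ 1.1343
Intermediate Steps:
(-1623420 - 1*1260058)/M = (-1623420 - 1*1260058)/(-2542032) = (-1623420 - 1260058)*(-1/2542032) = -2883478*(-1/2542032) = 1441739/1271016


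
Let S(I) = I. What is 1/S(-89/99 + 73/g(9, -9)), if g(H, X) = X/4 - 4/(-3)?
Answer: -99/7973 ≈ -0.012417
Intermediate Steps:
g(H, X) = 4/3 + X/4 (g(H, X) = X*(¼) - 4*(-⅓) = X/4 + 4/3 = 4/3 + X/4)
1/S(-89/99 + 73/g(9, -9)) = 1/(-89/99 + 73/(4/3 + (¼)*(-9))) = 1/(-89*1/99 + 73/(4/3 - 9/4)) = 1/(-89/99 + 73/(-11/12)) = 1/(-89/99 + 73*(-12/11)) = 1/(-89/99 - 876/11) = 1/(-7973/99) = -99/7973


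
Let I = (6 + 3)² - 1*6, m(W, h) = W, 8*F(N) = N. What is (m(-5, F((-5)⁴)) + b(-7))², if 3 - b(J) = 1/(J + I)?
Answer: 18769/4624 ≈ 4.0590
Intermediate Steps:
F(N) = N/8
I = 75 (I = 9² - 6 = 81 - 6 = 75)
b(J) = 3 - 1/(75 + J) (b(J) = 3 - 1/(J + 75) = 3 - 1/(75 + J))
(m(-5, F((-5)⁴)) + b(-7))² = (-5 + (224 + 3*(-7))/(75 - 7))² = (-5 + (224 - 21)/68)² = (-5 + (1/68)*203)² = (-5 + 203/68)² = (-137/68)² = 18769/4624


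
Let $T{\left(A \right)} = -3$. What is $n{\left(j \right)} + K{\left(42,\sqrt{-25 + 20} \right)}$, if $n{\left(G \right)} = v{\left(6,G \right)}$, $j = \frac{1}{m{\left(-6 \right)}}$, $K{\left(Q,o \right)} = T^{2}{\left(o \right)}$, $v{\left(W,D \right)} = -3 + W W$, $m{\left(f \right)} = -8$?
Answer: $42$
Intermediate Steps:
$v{\left(W,D \right)} = -3 + W^{2}$
$K{\left(Q,o \right)} = 9$ ($K{\left(Q,o \right)} = \left(-3\right)^{2} = 9$)
$j = - \frac{1}{8}$ ($j = \frac{1}{-8} = - \frac{1}{8} \approx -0.125$)
$n{\left(G \right)} = 33$ ($n{\left(G \right)} = -3 + 6^{2} = -3 + 36 = 33$)
$n{\left(j \right)} + K{\left(42,\sqrt{-25 + 20} \right)} = 33 + 9 = 42$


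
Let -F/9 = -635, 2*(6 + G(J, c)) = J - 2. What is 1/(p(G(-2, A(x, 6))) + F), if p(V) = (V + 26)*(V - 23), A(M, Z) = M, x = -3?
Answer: 1/5157 ≈ 0.00019391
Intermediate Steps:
G(J, c) = -7 + J/2 (G(J, c) = -6 + (J - 2)/2 = -6 + (-2 + J)/2 = -6 + (-1 + J/2) = -7 + J/2)
F = 5715 (F = -9*(-635) = 5715)
p(V) = (-23 + V)*(26 + V) (p(V) = (26 + V)*(-23 + V) = (-23 + V)*(26 + V))
1/(p(G(-2, A(x, 6))) + F) = 1/((-598 + (-7 + (1/2)*(-2))**2 + 3*(-7 + (1/2)*(-2))) + 5715) = 1/((-598 + (-7 - 1)**2 + 3*(-7 - 1)) + 5715) = 1/((-598 + (-8)**2 + 3*(-8)) + 5715) = 1/((-598 + 64 - 24) + 5715) = 1/(-558 + 5715) = 1/5157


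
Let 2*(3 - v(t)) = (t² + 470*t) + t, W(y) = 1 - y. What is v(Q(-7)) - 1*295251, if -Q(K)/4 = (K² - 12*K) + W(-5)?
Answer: -318878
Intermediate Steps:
Q(K) = -24 - 4*K² + 48*K (Q(K) = -4*((K² - 12*K) + (1 - 1*(-5))) = -4*((K² - 12*K) + (1 + 5)) = -4*((K² - 12*K) + 6) = -4*(6 + K² - 12*K) = -24 - 4*K² + 48*K)
v(t) = 3 - 471*t/2 - t²/2 (v(t) = 3 - ((t² + 470*t) + t)/2 = 3 - (t² + 471*t)/2 = 3 + (-471*t/2 - t²/2) = 3 - 471*t/2 - t²/2)
v(Q(-7)) - 1*295251 = (3 - 471*(-24 - 4*(-7)² + 48*(-7))/2 - (-24 - 4*(-7)² + 48*(-7))²/2) - 1*295251 = (3 - 471*(-24 - 4*49 - 336)/2 - (-24 - 4*49 - 336)²/2) - 295251 = (3 - 471*(-24 - 196 - 336)/2 - (-24 - 196 - 336)²/2) - 295251 = (3 - 471/2*(-556) - ½*(-556)²) - 295251 = (3 + 130938 - ½*309136) - 295251 = (3 + 130938 - 154568) - 295251 = -23627 - 295251 = -318878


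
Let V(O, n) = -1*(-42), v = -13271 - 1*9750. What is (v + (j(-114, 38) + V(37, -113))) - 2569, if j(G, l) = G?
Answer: -25662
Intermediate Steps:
v = -23021 (v = -13271 - 9750 = -23021)
V(O, n) = 42
(v + (j(-114, 38) + V(37, -113))) - 2569 = (-23021 + (-114 + 42)) - 2569 = (-23021 - 72) - 2569 = -23093 - 2569 = -25662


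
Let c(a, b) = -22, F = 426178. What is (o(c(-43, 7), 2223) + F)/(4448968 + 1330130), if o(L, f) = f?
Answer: 428401/5779098 ≈ 0.074129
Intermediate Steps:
(o(c(-43, 7), 2223) + F)/(4448968 + 1330130) = (2223 + 426178)/(4448968 + 1330130) = 428401/5779098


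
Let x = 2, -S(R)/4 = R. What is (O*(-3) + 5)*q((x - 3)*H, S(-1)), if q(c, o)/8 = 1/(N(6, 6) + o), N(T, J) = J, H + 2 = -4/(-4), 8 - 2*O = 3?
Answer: -2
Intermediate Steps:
O = 5/2 (O = 4 - ½*3 = 4 - 3/2 = 5/2 ≈ 2.5000)
S(R) = -4*R
H = -1 (H = -2 - 4/(-4) = -2 - 4*(-¼) = -2 + 1 = -1)
q(c, o) = 8/(6 + o)
(O*(-3) + 5)*q((x - 3)*H, S(-1)) = ((5/2)*(-3) + 5)*(8/(6 - 4*(-1))) = (-15/2 + 5)*(8/(6 + 4)) = -20/10 = -5/2*⅘ = -2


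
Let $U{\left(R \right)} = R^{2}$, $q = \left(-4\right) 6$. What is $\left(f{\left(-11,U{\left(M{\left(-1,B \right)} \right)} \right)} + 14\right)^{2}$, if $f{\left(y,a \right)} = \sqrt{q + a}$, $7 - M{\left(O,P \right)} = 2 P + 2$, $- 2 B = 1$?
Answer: $208 + 56 \sqrt{3} \approx 304.99$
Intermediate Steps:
$B = - \frac{1}{2}$ ($B = \left(- \frac{1}{2}\right) 1 = - \frac{1}{2} \approx -0.5$)
$M{\left(O,P \right)} = 5 - 2 P$ ($M{\left(O,P \right)} = 7 - \left(2 P + 2\right) = 7 - \left(2 + 2 P\right) = 5 - 2 P$)
$q = -24$
$f{\left(y,a \right)} = \sqrt{-24 + a}$
$\left(f{\left(-11,U{\left(M{\left(-1,B \right)} \right)} \right)} + 14\right)^{2} = \left(\sqrt{-24 + \left(5 - -1\right)^{2}} + 14\right)^{2} = \left(\sqrt{-24 + \left(5 + 1\right)^{2}} + 14\right)^{2} = \left(\sqrt{-24 + 6^{2}} + 14\right)^{2} = \left(\sqrt{-24 + 36} + 14\right)^{2} = \left(\sqrt{12} + 14\right)^{2} = \left(2 \sqrt{3} + 14\right)^{2} = \left(14 + 2 \sqrt{3}\right)^{2}$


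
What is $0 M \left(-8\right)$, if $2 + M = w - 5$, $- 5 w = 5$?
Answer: $0$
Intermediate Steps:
$w = -1$ ($w = \left(- \frac{1}{5}\right) 5 = -1$)
$M = -8$ ($M = -2 - 6 = -8$)
$0 M \left(-8\right) = 0 \left(-8\right) \left(-8\right) = 0 \left(-8\right) = 0$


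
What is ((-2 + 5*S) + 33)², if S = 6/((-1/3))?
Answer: 3481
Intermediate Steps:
S = -18 (S = 6/((-1*⅓)) = 6/(-⅓) = 6*(-3) = -18)
((-2 + 5*S) + 33)² = ((-2 + 5*(-18)) + 33)² = ((-2 - 90) + 33)² = (-92 + 33)² = (-59)² = 3481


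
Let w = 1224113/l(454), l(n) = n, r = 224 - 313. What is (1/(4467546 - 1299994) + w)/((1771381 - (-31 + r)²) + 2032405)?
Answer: 1938720790915/2724698525097344 ≈ 0.00071154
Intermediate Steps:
r = -89
w = 1224113/454 ≈ 2696.3
(1/(4467546 - 1299994) + w)/((1771381 - (-31 + r)²) + 2032405) = (1/(4467546 - 1299994) + 1224113/454)/((1771381 - (-31 - 89)²) + 2032405) = (1/3167552 + 1224113/454)/((1771381 - 1*(-120)²) + 2032405) = (1/3167552 + 1224113/454)/((1771381 - 1*14400) + 2032405) = 1938720790915/(719034304*((1771381 - 14400) + 2032405)) = 1938720790915/(719034304*(1756981 + 2032405)) = (1938720790915/719034304)/3789386 = (1938720790915/719034304)*(1/3789386) = 1938720790915/2724698525097344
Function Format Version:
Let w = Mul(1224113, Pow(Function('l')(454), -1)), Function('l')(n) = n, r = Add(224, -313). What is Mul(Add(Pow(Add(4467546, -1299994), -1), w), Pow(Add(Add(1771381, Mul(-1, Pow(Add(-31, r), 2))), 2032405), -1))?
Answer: Rational(1938720790915, 2724698525097344) ≈ 0.00071154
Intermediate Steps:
r = -89
w = Rational(1224113, 454) (w = Mul(1224113, Pow(454, -1)) = Mul(1224113, Rational(1, 454)) = Rational(1224113, 454) ≈ 2696.3)
Mul(Add(Pow(Add(4467546, -1299994), -1), w), Pow(Add(Add(1771381, Mul(-1, Pow(Add(-31, r), 2))), 2032405), -1)) = Mul(Add(Pow(Add(4467546, -1299994), -1), Rational(1224113, 454)), Pow(Add(Add(1771381, Mul(-1, Pow(Add(-31, -89), 2))), 2032405), -1)) = Mul(Add(Pow(3167552, -1), Rational(1224113, 454)), Pow(Add(Add(1771381, Mul(-1, Pow(-120, 2))), 2032405), -1)) = Mul(Add(Rational(1, 3167552), Rational(1224113, 454)), Pow(Add(Add(1771381, Mul(-1, 14400)), 2032405), -1)) = Mul(Rational(1938720790915, 719034304), Pow(Add(Add(1771381, -14400), 2032405), -1)) = Mul(Rational(1938720790915, 719034304), Pow(Add(1756981, 2032405), -1)) = Mul(Rational(1938720790915, 719034304), Pow(3789386, -1)) = Mul(Rational(1938720790915, 719034304), Rational(1, 3789386)) = Rational(1938720790915, 2724698525097344)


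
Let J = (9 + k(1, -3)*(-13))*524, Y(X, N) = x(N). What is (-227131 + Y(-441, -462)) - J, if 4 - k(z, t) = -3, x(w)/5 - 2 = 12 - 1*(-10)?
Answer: -184043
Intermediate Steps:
x(w) = 120 (x(w) = 10 + 5*(12 - 1*(-10)) = 10 + 5*(12 + 10) = 10 + 5*22 = 10 + 110 = 120)
k(z, t) = 7 (k(z, t) = 4 - 1*(-3) = 4 + 3 = 7)
Y(X, N) = 120
J = -42968 (J = (9 + 7*(-13))*524 = (9 - 91)*524 = -82*524 = -42968)
(-227131 + Y(-441, -462)) - J = (-227131 + 120) - 1*(-42968) = -227011 + 42968 = -184043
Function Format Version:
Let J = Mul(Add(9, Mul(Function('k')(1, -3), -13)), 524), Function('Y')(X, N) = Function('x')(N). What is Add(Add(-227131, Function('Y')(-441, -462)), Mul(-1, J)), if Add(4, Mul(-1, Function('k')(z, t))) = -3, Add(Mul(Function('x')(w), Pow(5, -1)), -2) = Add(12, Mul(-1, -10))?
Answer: -184043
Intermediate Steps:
Function('x')(w) = 120 (Function('x')(w) = Add(10, Mul(5, Add(12, Mul(-1, -10)))) = Add(10, Mul(5, Add(12, 10))) = Add(10, Mul(5, 22)) = Add(10, 110) = 120)
Function('k')(z, t) = 7 (Function('k')(z, t) = Add(4, Mul(-1, -3)) = Add(4, 3) = 7)
Function('Y')(X, N) = 120
J = -42968 (J = Mul(Add(9, Mul(7, -13)), 524) = Mul(Add(9, -91), 524) = Mul(-82, 524) = -42968)
Add(Add(-227131, Function('Y')(-441, -462)), Mul(-1, J)) = Add(Add(-227131, 120), Mul(-1, -42968)) = Add(-227011, 42968) = -184043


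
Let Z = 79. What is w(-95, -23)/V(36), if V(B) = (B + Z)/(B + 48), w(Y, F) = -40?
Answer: -672/23 ≈ -29.217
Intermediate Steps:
V(B) = (79 + B)/(48 + B) (V(B) = (B + 79)/(B + 48) = (79 + B)/(48 + B))
w(-95, -23)/V(36) = -40*(48 + 36)/(79 + 36) = -40/(115/84) = -40/((1/84)*115) = -40/115/84 = -40*84/115 = -672/23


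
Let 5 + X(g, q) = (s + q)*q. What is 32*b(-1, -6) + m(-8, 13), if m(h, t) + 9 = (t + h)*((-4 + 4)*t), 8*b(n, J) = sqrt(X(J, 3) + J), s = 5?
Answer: -9 + 4*sqrt(13) ≈ 5.4222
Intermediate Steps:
X(g, q) = -5 + q*(5 + q) (X(g, q) = -5 + (5 + q)*q = -5 + q*(5 + q))
b(n, J) = sqrt(19 + J)/8 (b(n, J) = sqrt((-5 + 3**2 + 5*3) + J)/8 = sqrt((-5 + 9 + 15) + J)/8 = sqrt(19 + J)/8)
m(h, t) = -9 (m(h, t) = -9 + (t + h)*((-4 + 4)*t) = -9 + (h + t)*(0*t) = -9 + (h + t)*0 = -9 + 0 = -9)
32*b(-1, -6) + m(-8, 13) = 32*(sqrt(19 - 6)/8) - 9 = 32*(sqrt(13)/8) - 9 = 4*sqrt(13) - 9 = -9 + 4*sqrt(13)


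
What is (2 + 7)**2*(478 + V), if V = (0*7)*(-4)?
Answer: 38718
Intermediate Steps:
V = 0 (V = 0*(-4) = 0)
(2 + 7)**2*(478 + V) = (2 + 7)**2*(478 + 0) = 9**2*478 = 81*478 = 38718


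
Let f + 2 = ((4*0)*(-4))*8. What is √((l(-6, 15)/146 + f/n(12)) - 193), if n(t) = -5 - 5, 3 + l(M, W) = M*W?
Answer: I*√103082570/730 ≈ 13.908*I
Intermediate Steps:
l(M, W) = -3 + M*W
n(t) = -10
f = -2 (f = -2 + ((4*0)*(-4))*8 = -2 + (0*(-4))*8 = -2 + 0*8 = -2 + 0 = -2)
√((l(-6, 15)/146 + f/n(12)) - 193) = √(((-3 - 6*15)/146 - 2/(-10)) - 193) = √(((-3 - 90)*(1/146) - 2*(-⅒)) - 193) = √((-93*1/146 + ⅕) - 193) = √((-93/146 + ⅕) - 193) = √(-319/730 - 193) = √(-141209/730) = I*√103082570/730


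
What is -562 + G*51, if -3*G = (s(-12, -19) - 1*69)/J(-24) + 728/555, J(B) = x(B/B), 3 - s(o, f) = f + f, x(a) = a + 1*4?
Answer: -54290/111 ≈ -489.10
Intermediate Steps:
x(a) = 4 + a (x(a) = a + 4 = 4 + a)
s(o, f) = 3 - 2*f (s(o, f) = 3 - (f + f) = 3 - 2*f)
J(B) = 5 (J(B) = 4 + B/B = 4 + 1 = 5)
G = 476/333 (G = -(((3 - 2*(-19)) - 1*69)/5 + 728/555)/3 = -(((3 + 38) - 69)*(⅕) + 728*(1/555))/3 = -((41 - 69)*(⅕) + 728/555)/3 = -(-28*⅕ + 728/555)/3 = -(-28/5 + 728/555)/3 = -⅓*(-476/111) = 476/333 ≈ 1.4294)
-562 + G*51 = -562 + (476/333)*51 = -562 + 8092/111 = -54290/111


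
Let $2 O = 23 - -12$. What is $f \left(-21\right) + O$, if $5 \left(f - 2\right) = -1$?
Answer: $- \frac{203}{10} \approx -20.3$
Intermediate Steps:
$f = \frac{9}{5}$ ($f = 2 + \frac{1}{5} \left(-1\right) = 2 - \frac{1}{5} = \frac{9}{5} \approx 1.8$)
$O = \frac{35}{2}$ ($O = \frac{23 - -12}{2} = \frac{23 + 12}{2} = \frac{1}{2} \cdot 35 = \frac{35}{2} \approx 17.5$)
$f \left(-21\right) + O = \frac{9}{5} \left(-21\right) + \frac{35}{2} = - \frac{189}{5} + \frac{35}{2} = - \frac{203}{10}$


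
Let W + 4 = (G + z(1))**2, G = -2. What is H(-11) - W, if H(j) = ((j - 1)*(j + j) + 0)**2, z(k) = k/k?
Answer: 69699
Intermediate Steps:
z(k) = 1
H(j) = 4*j**2*(-1 + j)**2 (H(j) = ((-1 + j)*(2*j) + 0)**2 = (2*j*(-1 + j) + 0)**2 = (2*j*(-1 + j))**2 = 4*j**2*(-1 + j)**2)
W = -3 (W = -4 + (-2 + 1)**2 = -4 + (-1)**2 = -4 + 1 = -3)
H(-11) - W = 4*(-11)**2*(-1 - 11)**2 - 1*(-3) = 4*121*(-12)**2 + 3 = 4*121*144 + 3 = 69696 + 3 = 69699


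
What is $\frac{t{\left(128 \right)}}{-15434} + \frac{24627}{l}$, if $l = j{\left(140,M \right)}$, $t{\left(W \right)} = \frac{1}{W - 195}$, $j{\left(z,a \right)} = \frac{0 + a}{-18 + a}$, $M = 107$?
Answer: $\frac{2266495262741}{110646346} \approx 20484.0$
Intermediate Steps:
$j{\left(z,a \right)} = \frac{a}{-18 + a}$
$t{\left(W \right)} = \frac{1}{-195 + W}$
$l = \frac{107}{89}$ ($l = \frac{107}{-18 + 107} = \frac{107}{89} \approx 1.2022$)
$\frac{t{\left(128 \right)}}{-15434} + \frac{24627}{l} = \frac{1}{\left(-195 + 128\right) \left(-15434\right)} + \frac{24627}{\frac{107}{89}} = \frac{1}{-67} \left(- \frac{1}{15434}\right) + 24627 \cdot \frac{89}{107} = \left(- \frac{1}{67}\right) \left(- \frac{1}{15434}\right) + \frac{2191803}{107} = \frac{1}{1034078} + \frac{2191803}{107} = \frac{2266495262741}{110646346}$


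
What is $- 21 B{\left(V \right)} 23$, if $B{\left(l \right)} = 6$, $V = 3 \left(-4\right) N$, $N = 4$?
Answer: $-2898$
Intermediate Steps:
$V = -48$ ($V = 3 \left(-4\right) 4 = \left(-12\right) 4 = -48$)
$- 21 B{\left(V \right)} 23 = \left(-21\right) 6 \cdot 23 = \left(-126\right) 23 = -2898$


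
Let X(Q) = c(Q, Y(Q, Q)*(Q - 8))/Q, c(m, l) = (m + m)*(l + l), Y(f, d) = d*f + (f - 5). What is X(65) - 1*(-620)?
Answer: 977600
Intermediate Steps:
Y(f, d) = -5 + f + d*f (Y(f, d) = d*f + (-5 + f) = -5 + f + d*f)
c(m, l) = 4*l*m (c(m, l) = (2*m)*(2*l) = 4*l*m)
X(Q) = 4*(-8 + Q)*(-5 + Q + Q**2) (X(Q) = (4*((-5 + Q + Q*Q)*(Q - 8))*Q)/Q = (4*((-5 + Q + Q**2)*(-8 + Q))*Q)/Q = (4*((-8 + Q)*(-5 + Q + Q**2))*Q)/Q = (4*Q*(-8 + Q)*(-5 + Q + Q**2))/Q = 4*(-8 + Q)*(-5 + Q + Q**2))
X(65) - 1*(-620) = 4*(-8 + 65)*(-5 + 65 + 65**2) - 1*(-620) = 4*57*(-5 + 65 + 4225) + 620 = 4*57*4285 + 620 = 976980 + 620 = 977600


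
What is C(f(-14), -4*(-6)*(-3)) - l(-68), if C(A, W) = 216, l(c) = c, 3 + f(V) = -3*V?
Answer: 284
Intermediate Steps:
f(V) = -3 - 3*V
C(f(-14), -4*(-6)*(-3)) - l(-68) = 216 - 1*(-68) = 216 + 68 = 284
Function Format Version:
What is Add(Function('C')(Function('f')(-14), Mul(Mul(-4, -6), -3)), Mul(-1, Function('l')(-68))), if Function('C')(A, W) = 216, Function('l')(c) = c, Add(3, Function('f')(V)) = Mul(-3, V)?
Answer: 284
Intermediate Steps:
Function('f')(V) = Add(-3, Mul(-3, V))
Add(Function('C')(Function('f')(-14), Mul(Mul(-4, -6), -3)), Mul(-1, Function('l')(-68))) = Add(216, Mul(-1, -68)) = Add(216, 68) = 284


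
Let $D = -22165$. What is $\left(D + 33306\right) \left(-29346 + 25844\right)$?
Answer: $-39015782$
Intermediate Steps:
$\left(D + 33306\right) \left(-29346 + 25844\right) = \left(-22165 + 33306\right) \left(-29346 + 25844\right) = 11141 \left(-3502\right) = -39015782$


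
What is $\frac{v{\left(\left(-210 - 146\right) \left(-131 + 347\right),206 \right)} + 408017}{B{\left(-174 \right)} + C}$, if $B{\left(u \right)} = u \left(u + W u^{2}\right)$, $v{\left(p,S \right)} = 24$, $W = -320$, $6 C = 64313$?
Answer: $\frac{2448246}{10114852049} \approx 0.00024204$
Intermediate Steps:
$C = \frac{64313}{6}$ ($C = \frac{1}{6} \cdot 64313 = \frac{64313}{6} \approx 10719.0$)
$B{\left(u \right)} = u \left(u - 320 u^{2}\right)$
$\frac{v{\left(\left(-210 - 146\right) \left(-131 + 347\right),206 \right)} + 408017}{B{\left(-174 \right)} + C} = \frac{24 + 408017}{\left(-174\right)^{2} \left(1 - -55680\right) + \frac{64313}{6}} = \frac{408041}{30276 \left(1 + 55680\right) + \frac{64313}{6}} = \frac{408041}{30276 \cdot 55681 + \frac{64313}{6}} = \frac{408041}{1685797956 + \frac{64313}{6}} = \frac{408041}{\frac{10114852049}{6}} = 408041 \cdot \frac{6}{10114852049} = \frac{2448246}{10114852049}$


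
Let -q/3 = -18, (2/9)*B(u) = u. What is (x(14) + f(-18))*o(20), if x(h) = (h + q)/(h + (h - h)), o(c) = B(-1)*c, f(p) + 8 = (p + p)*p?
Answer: -406260/7 ≈ -58037.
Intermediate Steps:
B(u) = 9*u/2
f(p) = -8 + 2*p² (f(p) = -8 + (p + p)*p = -8 + (2*p)*p = -8 + 2*p²)
q = 54 (q = -3*(-18) = 54)
o(c) = -9*c/2 (o(c) = ((9/2)*(-1))*c = -9*c/2)
x(h) = (54 + h)/h (x(h) = (h + 54)/(h + (h - h)) = (54 + h)/(h + 0) = (54 + h)/h)
(x(14) + f(-18))*o(20) = ((54 + 14)/14 + (-8 + 2*(-18)²))*(-9/2*20) = ((1/14)*68 + (-8 + 2*324))*(-90) = (34/7 + (-8 + 648))*(-90) = (34/7 + 640)*(-90) = (4514/7)*(-90) = -406260/7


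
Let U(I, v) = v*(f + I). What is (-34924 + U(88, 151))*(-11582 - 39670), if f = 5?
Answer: 1070193012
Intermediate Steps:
U(I, v) = v*(5 + I)
(-34924 + U(88, 151))*(-11582 - 39670) = (-34924 + 151*(5 + 88))*(-11582 - 39670) = (-34924 + 151*93)*(-51252) = (-34924 + 14043)*(-51252) = -20881*(-51252) = 1070193012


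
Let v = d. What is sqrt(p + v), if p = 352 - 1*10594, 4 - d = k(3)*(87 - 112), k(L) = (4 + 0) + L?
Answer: I*sqrt(10063) ≈ 100.31*I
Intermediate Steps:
k(L) = 4 + L
d = 179 (d = 4 - (4 + 3)*(87 - 112) = 4 - 7*(-25) = 4 - 1*(-175) = 4 + 175 = 179)
v = 179
p = -10242 (p = 352 - 10594 = -10242)
sqrt(p + v) = sqrt(-10242 + 179) = sqrt(-10063) = I*sqrt(10063)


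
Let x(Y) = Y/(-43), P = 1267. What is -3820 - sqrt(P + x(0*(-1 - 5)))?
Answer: -3820 - sqrt(1267) ≈ -3855.6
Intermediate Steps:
x(Y) = -Y/43 (x(Y) = Y*(-1/43) = -Y/43)
-3820 - sqrt(P + x(0*(-1 - 5))) = -3820 - sqrt(1267 - 0*(-1 - 5)) = -3820 - sqrt(1267 - 0*(-6)) = -3820 - sqrt(1267 - 1/43*0) = -3820 - sqrt(1267 + 0) = -3820 - sqrt(1267)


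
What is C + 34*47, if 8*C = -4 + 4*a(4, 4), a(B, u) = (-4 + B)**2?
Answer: 3195/2 ≈ 1597.5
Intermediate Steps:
C = -1/2 (C = (-4 + 4*(-4 + 4)**2)/8 = (-4 + 4*0**2)/8 = (-4 + 4*0)/8 = (-4 + 0)/8 = (1/8)*(-4) = -1/2 ≈ -0.50000)
C + 34*47 = -1/2 + 34*47 = -1/2 + 1598 = 3195/2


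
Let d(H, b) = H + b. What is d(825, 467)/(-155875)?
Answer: -1292/155875 ≈ -0.0082887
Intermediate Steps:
d(825, 467)/(-155875) = (825 + 467)/(-155875) = 1292*(-1/155875) = -1292/155875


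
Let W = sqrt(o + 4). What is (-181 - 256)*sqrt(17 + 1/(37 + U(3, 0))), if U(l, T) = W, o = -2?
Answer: -437*sqrt(630 + 17*sqrt(2))/sqrt(37 + sqrt(2)) ≈ -1803.2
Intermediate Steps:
W = sqrt(2) (W = sqrt(-2 + 4) = sqrt(2) ≈ 1.4142)
U(l, T) = sqrt(2)
(-181 - 256)*sqrt(17 + 1/(37 + U(3, 0))) = (-181 - 256)*sqrt(17 + 1/(37 + sqrt(2))) = -437*sqrt(17 + 1/(37 + sqrt(2)))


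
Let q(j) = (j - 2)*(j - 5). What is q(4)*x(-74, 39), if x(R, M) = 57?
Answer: -114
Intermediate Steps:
q(j) = (-5 + j)*(-2 + j) (q(j) = (-2 + j)*(-5 + j) = (-5 + j)*(-2 + j))
q(4)*x(-74, 39) = (10 + 4² - 7*4)*57 = (10 + 16 - 28)*57 = -2*57 = -114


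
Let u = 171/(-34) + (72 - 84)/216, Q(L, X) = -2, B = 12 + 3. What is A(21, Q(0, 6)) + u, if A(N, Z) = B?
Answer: 1517/153 ≈ 9.9150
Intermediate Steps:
B = 15
A(N, Z) = 15
u = -778/153 (u = 171*(-1/34) - 12*1/216 = -171/34 - 1/18 = -778/153 ≈ -5.0850)
A(21, Q(0, 6)) + u = 15 - 778/153 = 1517/153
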